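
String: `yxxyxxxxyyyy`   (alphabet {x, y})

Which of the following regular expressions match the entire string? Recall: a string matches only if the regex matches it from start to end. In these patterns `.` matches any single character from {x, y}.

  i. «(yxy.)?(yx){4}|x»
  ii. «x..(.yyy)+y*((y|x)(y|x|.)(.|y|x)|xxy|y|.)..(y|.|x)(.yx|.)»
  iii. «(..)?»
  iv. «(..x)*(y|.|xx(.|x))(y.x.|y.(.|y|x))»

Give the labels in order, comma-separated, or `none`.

i → no match
ii → no match — must start with `x`
iii → no match
iv → match

iv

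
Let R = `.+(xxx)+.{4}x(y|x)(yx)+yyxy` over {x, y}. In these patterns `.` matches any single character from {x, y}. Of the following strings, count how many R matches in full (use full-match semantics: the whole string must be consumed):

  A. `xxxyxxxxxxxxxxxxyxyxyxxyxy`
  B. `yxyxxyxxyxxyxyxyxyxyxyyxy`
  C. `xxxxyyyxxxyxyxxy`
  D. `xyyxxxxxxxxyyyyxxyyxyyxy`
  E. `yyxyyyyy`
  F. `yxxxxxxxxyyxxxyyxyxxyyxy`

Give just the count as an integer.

A → no match — must end with `yxyyxy`
B → no match
C → no match — must end with `yxyyxy`
D → no match
E → no match — must end with `yxyyxy`
F → no match — must end with `yxyyxy`
Total matched: 0

0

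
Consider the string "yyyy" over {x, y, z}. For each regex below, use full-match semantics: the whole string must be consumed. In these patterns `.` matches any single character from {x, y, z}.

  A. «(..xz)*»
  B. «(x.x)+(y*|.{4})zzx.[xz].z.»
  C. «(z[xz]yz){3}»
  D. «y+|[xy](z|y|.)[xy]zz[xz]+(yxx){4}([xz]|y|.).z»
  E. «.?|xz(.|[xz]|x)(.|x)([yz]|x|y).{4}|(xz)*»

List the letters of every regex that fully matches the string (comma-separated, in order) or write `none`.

D

A → no match
B → no match — must start with "x"
C → no match — must start with "z"
D → match
E → no match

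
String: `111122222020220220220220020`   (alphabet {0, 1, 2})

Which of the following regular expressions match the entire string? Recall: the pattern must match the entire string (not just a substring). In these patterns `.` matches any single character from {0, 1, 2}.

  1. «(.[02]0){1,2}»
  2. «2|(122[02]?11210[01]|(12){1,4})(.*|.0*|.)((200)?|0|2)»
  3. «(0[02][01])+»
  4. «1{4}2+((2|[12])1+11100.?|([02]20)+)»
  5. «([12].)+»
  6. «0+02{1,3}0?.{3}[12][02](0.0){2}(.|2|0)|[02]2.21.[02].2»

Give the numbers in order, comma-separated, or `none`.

4

1 → no match
2 → no match
3 → no match — must start with `0`
4 → match
5 → no match
6 → no match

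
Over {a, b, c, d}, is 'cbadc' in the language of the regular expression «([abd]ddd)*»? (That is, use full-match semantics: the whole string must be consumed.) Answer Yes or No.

No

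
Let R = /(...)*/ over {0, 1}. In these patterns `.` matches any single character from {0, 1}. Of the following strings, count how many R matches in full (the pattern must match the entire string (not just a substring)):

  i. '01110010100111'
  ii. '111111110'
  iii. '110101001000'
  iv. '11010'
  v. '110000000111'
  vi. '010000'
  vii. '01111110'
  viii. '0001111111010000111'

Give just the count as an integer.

i → no match
ii. '111111110' → match
iii. '110101001000' → match
iv. '11010' → no match
v. '110000000111' → match
vi. '010000' → match
vii. '01111110' → no match
viii → no match
Total matched: 4

4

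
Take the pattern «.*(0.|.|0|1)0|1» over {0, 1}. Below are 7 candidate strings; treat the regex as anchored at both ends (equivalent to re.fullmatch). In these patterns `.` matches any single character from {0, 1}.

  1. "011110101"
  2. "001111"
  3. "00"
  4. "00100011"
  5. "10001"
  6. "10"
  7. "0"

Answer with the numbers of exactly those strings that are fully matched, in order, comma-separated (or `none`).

1 → no match
2 → no match
3 → match
4 → no match
5 → no match
6 → match
7 → no match

3, 6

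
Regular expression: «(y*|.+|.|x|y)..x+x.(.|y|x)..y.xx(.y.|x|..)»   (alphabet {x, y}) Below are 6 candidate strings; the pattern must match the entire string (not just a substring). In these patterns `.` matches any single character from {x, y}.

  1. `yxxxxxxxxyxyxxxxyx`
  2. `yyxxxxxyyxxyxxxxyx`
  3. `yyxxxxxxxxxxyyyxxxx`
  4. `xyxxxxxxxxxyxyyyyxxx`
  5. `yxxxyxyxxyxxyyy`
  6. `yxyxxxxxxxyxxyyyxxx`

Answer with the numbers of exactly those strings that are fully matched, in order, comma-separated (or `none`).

1, 2, 3, 4, 6

1 → match
2 → match
3 → match
4 → match
5 → no match
6 → match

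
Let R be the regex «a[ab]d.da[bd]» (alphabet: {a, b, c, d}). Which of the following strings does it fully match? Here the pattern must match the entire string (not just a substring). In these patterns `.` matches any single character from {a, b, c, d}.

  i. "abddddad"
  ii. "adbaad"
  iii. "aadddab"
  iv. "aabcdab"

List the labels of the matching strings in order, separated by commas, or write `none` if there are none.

i → no match
ii → no match
iii → match
iv → no match

iii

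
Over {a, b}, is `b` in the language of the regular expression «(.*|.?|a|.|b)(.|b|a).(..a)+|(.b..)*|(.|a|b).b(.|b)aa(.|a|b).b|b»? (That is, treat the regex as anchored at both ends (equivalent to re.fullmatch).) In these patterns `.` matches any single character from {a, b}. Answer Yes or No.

Yes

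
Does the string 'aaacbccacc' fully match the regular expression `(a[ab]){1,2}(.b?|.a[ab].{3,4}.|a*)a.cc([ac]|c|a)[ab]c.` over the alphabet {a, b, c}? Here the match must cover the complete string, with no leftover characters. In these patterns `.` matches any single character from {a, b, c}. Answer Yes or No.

No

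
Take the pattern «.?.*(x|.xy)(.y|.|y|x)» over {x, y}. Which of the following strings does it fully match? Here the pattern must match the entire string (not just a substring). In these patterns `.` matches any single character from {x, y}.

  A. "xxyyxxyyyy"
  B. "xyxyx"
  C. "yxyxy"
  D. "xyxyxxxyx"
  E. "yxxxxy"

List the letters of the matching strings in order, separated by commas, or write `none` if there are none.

B, C, D, E

A → no match
B → match
C → match
D → match
E → match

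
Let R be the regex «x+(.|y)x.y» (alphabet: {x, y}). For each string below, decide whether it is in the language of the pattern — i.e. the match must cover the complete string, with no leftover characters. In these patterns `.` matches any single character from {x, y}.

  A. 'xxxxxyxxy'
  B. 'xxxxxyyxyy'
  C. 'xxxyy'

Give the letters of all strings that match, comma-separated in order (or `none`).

A → match
B → no match
C → match

A, C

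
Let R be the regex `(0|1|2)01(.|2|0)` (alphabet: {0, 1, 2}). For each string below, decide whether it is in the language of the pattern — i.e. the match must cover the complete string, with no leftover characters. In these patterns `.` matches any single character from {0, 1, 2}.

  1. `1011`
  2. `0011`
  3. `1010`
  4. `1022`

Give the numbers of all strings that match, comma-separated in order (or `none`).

1 → match
2 → match
3 → match
4 → no match

1, 2, 3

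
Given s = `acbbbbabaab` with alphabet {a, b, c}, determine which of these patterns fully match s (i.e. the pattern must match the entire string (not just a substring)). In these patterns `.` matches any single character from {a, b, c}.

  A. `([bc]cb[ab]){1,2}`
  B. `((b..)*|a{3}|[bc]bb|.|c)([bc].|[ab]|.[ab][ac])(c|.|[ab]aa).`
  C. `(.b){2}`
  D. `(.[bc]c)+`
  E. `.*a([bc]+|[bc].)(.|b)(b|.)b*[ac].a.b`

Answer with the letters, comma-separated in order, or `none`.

A → no match
B → no match
C → no match
D → no match — must end with `c`
E → match

E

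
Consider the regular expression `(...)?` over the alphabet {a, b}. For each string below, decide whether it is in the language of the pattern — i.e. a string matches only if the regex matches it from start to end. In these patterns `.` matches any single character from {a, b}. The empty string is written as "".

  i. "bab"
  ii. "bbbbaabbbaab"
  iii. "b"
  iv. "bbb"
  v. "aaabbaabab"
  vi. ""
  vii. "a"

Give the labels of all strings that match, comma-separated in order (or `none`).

i, iv, vi

i. "bab" → match
ii. "bbbbaabbbaab" → no match
iii. "b" → no match
iv. "bbb" → match
v. "aaabbaabab" → no match
vi. "" → match
vii. "a" → no match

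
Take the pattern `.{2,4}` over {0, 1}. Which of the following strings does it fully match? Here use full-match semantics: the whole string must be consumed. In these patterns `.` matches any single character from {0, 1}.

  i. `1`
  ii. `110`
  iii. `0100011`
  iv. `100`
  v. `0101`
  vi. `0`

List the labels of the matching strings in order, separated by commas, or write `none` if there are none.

ii, iv, v

i → no match
ii → match
iii → no match
iv → match
v → match
vi → no match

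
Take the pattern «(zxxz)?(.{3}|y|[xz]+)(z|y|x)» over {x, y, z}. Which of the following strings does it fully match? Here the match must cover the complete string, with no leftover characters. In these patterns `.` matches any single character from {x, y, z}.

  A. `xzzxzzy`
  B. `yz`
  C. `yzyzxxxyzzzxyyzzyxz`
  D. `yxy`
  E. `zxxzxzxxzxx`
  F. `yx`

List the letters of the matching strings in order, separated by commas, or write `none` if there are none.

A → match
B → match
C → no match
D → no match
E → match
F → match

A, B, E, F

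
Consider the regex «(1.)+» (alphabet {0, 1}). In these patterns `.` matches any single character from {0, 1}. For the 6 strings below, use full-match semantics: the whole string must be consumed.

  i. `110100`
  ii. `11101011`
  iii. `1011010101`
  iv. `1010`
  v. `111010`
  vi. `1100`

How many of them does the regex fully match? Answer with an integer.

3

i → no match
ii → match
iii → no match
iv → match
v → match
vi → no match
Total matched: 3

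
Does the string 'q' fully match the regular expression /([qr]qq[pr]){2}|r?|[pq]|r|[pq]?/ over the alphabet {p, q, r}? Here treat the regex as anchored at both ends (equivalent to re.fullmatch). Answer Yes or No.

Yes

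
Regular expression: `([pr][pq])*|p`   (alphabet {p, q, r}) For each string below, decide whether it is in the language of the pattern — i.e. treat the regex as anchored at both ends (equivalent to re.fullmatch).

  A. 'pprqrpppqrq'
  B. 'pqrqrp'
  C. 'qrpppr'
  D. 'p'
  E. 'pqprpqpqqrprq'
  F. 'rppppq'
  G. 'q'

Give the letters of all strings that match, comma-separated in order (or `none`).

A → no match
B → match
C → no match
D → match
E → no match
F → match
G → no match

B, D, F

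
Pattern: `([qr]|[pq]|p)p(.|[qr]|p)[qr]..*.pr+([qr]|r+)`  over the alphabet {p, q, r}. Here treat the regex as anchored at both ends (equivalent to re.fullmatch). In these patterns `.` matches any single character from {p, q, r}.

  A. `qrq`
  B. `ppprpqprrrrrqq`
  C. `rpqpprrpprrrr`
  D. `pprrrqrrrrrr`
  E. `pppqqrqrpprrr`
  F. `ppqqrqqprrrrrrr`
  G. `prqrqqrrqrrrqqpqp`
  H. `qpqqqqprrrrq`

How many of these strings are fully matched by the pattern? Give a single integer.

A → no match
B → no match
C → no match
D → no match
E → match
F → match
G → no match
H → match
Total matched: 3

3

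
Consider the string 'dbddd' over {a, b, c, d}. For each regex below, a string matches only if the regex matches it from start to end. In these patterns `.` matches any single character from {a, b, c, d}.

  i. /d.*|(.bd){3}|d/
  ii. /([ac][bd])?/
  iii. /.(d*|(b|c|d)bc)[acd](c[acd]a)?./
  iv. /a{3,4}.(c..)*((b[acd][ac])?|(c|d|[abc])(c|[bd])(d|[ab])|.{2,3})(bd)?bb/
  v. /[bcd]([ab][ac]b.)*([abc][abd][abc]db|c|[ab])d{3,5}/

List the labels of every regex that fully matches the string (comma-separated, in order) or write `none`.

i → match
ii → no match
iii → no match
iv → no match — must start with 'a'
v → match

i, v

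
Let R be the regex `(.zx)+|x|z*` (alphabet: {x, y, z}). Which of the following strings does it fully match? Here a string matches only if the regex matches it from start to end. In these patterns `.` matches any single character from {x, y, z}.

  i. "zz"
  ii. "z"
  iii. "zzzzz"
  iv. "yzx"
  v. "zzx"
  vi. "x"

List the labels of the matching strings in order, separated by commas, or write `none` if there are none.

i, ii, iii, iv, v, vi

i. "zz" → match
ii. "z" → match
iii. "zzzzz" → match
iv. "yzx" → match
v. "zzx" → match
vi. "x" → match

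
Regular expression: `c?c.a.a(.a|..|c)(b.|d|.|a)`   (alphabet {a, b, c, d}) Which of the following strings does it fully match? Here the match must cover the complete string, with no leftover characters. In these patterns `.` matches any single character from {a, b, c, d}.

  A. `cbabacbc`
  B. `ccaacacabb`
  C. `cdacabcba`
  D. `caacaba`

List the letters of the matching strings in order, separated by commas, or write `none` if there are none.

A. `cbabacbc` → match
B. `ccaacacabb` → match
C. `cdacabcba` → match
D. `caacaba` → no match

A, B, C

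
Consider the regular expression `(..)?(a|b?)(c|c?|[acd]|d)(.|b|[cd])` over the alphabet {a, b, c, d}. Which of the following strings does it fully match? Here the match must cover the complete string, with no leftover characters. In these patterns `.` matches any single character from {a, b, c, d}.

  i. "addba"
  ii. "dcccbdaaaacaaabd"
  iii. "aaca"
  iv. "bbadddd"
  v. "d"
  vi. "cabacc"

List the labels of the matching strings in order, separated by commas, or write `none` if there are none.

iii, v

i → no match
ii → no match
iii → match
iv → no match
v → match
vi → no match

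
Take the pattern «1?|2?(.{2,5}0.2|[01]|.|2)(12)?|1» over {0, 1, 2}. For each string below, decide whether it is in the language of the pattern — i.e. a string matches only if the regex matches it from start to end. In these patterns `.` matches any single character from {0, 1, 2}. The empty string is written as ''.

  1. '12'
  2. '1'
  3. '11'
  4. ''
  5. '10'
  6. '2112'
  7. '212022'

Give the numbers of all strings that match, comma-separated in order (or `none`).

1. '12' → no match
2. '1' → match
3. '11' → no match
4. '' → match
5. '10' → no match
6. '2112' → match
7. '212022' → match

2, 4, 6, 7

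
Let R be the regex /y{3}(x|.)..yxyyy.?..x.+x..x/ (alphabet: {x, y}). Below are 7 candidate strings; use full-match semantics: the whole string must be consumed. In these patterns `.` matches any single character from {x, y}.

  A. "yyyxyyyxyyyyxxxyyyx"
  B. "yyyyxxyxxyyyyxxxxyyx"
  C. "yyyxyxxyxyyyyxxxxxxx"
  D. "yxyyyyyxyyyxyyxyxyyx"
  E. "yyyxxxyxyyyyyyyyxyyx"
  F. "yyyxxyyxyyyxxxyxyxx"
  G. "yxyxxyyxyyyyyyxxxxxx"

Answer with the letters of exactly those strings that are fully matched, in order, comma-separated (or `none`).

A → no match
B → no match
C → no match
D → no match
E → no match
F → match
G → no match

F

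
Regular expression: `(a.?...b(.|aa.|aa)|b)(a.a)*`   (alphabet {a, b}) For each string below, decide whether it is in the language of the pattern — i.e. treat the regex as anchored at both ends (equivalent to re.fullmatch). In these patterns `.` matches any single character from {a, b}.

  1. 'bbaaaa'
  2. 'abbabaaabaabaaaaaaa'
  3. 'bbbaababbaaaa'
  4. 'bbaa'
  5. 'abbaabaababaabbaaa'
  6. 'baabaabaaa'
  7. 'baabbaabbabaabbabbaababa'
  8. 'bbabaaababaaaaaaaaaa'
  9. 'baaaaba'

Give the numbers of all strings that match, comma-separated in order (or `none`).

2, 9

1 → no match
2 → match
3 → no match
4 → no match
5 → no match
6 → no match
7 → no match
8 → no match
9 → match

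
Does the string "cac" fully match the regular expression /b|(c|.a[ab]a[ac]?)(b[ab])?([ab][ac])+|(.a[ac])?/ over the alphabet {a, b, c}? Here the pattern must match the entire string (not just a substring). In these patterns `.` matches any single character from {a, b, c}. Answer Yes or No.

Yes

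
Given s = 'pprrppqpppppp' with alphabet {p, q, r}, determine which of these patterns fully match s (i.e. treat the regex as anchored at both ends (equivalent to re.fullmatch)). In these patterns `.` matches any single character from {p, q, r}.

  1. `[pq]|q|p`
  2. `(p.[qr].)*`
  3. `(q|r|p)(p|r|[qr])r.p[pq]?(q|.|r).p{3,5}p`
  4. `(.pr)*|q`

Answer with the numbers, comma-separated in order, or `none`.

1 → no match
2 → no match
3 → match
4 → no match

3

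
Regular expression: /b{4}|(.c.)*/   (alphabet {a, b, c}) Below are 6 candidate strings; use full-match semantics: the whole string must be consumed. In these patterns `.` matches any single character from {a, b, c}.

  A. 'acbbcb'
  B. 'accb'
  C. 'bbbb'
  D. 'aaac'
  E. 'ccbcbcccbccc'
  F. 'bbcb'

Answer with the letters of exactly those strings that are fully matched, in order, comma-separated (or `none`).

A, C

A. 'acbbcb' → match
B. 'accb' → no match
C. 'bbbb' → match
D. 'aaac' → no match
E. 'ccbcbcccbccc' → no match
F. 'bbcb' → no match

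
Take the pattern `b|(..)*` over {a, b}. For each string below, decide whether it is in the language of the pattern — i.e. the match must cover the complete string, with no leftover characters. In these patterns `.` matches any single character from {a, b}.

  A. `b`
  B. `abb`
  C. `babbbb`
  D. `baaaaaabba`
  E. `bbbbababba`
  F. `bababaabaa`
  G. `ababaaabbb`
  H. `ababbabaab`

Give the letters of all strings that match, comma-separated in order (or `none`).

A. `b` → match
B. `abb` → no match
C. `babbbb` → match
D. `baaaaaabba` → match
E. `bbbbababba` → match
F. `bababaabaa` → match
G. `ababaaabbb` → match
H. `ababbabaab` → match

A, C, D, E, F, G, H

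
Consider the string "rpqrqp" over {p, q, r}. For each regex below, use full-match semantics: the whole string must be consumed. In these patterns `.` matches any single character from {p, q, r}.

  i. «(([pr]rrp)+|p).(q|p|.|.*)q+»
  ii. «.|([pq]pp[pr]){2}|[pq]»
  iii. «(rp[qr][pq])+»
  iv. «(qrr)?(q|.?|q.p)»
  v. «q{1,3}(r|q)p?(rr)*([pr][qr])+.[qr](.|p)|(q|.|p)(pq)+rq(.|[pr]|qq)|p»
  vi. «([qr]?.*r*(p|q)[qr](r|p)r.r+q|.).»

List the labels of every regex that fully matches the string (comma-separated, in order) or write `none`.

i → no match — must end with "q"
ii → no match
iii → no match
iv → no match
v → match
vi → no match

v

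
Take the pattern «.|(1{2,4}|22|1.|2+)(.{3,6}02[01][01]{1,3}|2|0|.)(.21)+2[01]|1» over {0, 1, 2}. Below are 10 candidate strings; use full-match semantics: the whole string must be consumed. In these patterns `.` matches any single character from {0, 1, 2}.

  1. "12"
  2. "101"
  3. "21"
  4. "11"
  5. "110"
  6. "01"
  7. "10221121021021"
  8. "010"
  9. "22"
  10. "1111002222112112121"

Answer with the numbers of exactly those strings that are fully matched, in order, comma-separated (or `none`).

1. "12" → no match
2. "101" → no match
3. "21" → no match
4. "11" → no match
5. "110" → no match
6. "01" → no match
7 → no match
8. "010" → no match
9. "22" → no match
10 → no match

none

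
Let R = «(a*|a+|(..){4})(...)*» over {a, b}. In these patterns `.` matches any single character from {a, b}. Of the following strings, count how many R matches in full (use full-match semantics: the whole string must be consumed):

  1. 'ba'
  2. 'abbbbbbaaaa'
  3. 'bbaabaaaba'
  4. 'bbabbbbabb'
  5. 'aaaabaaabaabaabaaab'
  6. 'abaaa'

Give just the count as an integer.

2

1 → no match
2 → match
3 → no match
4 → no match
5 → match
6 → no match
Total matched: 2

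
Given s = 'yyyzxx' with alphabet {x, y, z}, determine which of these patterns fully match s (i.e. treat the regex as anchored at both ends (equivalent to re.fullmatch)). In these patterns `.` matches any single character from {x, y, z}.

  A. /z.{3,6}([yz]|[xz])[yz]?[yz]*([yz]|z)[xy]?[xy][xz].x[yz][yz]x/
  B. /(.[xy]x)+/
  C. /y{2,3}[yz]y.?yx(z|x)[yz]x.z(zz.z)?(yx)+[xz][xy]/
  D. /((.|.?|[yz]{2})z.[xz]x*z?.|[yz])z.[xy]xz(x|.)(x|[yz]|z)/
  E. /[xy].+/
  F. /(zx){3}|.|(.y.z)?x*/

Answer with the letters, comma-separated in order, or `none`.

E, F

A → no match — must start with 'z'
B → no match
C → no match
D → no match
E → match
F → match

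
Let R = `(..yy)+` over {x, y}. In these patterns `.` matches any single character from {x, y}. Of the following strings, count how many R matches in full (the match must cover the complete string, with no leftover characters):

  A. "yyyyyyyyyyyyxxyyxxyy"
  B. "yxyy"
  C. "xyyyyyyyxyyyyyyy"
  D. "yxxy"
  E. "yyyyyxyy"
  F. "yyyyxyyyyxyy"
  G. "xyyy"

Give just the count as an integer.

A → match
B. "yxyy" → match
C → match
D. "yxxy" → no match — must end with "yy"
E. "yyyyyxyy" → match
F. "yyyyxyyyyxyy" → match
G. "xyyy" → match
Total matched: 6

6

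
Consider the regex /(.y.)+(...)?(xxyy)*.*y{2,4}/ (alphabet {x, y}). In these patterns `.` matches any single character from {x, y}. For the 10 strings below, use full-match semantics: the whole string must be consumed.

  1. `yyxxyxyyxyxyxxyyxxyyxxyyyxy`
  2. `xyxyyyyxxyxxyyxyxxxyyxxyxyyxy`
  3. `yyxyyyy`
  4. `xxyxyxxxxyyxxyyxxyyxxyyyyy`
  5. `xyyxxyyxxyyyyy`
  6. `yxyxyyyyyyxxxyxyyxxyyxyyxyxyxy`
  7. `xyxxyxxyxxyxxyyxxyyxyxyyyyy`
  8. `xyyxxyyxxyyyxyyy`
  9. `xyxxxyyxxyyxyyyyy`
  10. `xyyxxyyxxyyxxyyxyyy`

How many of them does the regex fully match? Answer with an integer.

6

1 → no match
2 → no match
3 → match
4 → no match
5 → match
6 → no match
7 → match
8 → match
9 → match
10 → match
Total matched: 6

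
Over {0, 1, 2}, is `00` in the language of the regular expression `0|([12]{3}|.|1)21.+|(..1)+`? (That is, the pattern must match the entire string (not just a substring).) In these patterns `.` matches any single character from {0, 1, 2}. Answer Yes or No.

No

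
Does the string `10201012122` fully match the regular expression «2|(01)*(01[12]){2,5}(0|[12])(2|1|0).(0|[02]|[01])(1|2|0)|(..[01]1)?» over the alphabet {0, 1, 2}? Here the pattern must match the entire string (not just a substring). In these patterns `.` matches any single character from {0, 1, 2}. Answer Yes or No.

No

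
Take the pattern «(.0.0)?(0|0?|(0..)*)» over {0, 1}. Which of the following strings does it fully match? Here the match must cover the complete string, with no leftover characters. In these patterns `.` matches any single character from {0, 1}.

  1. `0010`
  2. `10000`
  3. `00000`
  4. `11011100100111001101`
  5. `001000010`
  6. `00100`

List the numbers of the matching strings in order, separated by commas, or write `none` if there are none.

1, 2, 3, 5, 6

1 → match
2 → match
3 → match
4 → no match
5 → match
6 → match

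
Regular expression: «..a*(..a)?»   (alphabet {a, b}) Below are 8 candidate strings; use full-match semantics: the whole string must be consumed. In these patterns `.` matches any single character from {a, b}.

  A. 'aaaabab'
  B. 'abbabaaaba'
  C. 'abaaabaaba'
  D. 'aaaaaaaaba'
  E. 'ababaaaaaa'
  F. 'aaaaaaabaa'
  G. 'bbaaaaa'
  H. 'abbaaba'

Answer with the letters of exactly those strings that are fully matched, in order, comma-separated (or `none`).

A → no match
B → no match
C → no match
D → match
E → no match
F → match
G → match
H → no match

D, F, G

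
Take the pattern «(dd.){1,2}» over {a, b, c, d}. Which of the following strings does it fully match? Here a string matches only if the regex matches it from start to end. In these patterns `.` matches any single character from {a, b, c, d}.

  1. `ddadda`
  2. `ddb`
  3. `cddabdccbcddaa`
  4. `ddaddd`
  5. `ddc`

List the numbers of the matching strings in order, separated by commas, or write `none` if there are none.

1, 2, 4, 5

1 → match
2 → match
3 → no match — must start with `dd`
4 → match
5 → match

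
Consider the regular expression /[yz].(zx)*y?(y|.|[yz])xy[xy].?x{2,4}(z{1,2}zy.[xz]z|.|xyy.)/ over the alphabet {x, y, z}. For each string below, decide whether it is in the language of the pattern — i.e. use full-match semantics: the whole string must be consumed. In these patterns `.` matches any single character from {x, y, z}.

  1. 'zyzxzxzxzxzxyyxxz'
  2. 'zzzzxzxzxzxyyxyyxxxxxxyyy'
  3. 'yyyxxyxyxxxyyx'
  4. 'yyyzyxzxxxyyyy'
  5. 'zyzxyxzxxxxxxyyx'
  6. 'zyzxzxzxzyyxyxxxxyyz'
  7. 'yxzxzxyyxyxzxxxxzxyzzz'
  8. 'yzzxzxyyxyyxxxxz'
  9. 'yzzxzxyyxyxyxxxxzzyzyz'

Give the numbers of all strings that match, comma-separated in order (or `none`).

1, 3, 8

1 → match
2 → no match
3 → match
4 → no match
5 → no match
6 → no match
7 → no match
8 → match
9 → no match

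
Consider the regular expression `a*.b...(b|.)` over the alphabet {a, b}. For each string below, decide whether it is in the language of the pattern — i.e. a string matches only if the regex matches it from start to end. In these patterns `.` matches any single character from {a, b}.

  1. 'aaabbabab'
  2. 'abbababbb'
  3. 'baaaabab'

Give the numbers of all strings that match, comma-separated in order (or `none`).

1

1 → match
2 → no match
3 → no match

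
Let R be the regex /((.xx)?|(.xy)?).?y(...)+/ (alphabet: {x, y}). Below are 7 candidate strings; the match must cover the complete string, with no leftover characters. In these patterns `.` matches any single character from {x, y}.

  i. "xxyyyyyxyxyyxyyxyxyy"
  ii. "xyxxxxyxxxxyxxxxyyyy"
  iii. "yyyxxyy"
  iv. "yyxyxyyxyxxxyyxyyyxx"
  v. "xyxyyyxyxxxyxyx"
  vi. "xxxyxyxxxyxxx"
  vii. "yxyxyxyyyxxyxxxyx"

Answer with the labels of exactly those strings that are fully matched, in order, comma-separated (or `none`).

i → match
ii → match
iii → match
iv → match
v → no match
vi → match
vii → match

i, ii, iii, iv, vi, vii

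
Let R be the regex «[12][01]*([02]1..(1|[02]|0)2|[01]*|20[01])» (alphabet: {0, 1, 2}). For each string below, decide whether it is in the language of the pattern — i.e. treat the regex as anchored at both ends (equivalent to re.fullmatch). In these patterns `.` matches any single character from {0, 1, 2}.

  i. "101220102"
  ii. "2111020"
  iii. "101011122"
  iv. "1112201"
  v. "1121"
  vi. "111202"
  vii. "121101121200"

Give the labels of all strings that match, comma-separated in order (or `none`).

iii

i → no match
ii → no match
iii → match
iv → no match
v → no match
vi → no match
vii → no match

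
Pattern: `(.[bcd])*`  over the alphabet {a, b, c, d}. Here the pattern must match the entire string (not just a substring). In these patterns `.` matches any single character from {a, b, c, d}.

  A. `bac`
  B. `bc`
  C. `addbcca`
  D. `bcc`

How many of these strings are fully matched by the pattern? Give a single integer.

1

A → no match
B → match
C → no match
D → no match
Total matched: 1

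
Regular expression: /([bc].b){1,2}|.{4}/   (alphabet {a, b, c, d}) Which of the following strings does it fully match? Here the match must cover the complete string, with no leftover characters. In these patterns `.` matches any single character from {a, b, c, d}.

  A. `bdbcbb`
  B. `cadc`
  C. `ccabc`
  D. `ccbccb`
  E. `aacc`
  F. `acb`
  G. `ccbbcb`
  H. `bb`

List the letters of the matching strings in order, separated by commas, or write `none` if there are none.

A, B, D, E, G

A. `bdbcbb` → match
B. `cadc` → match
C. `ccabc` → no match
D. `ccbccb` → match
E. `aacc` → match
F. `acb` → no match
G. `ccbbcb` → match
H. `bb` → no match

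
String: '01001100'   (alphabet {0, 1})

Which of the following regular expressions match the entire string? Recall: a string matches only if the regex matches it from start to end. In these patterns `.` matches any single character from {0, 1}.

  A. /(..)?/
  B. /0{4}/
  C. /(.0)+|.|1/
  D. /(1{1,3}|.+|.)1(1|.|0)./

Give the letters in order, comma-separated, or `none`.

D

A → no match
B → no match
C → no match
D → match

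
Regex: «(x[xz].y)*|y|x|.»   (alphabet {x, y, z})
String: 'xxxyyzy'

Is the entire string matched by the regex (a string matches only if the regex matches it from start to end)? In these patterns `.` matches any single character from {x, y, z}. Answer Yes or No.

No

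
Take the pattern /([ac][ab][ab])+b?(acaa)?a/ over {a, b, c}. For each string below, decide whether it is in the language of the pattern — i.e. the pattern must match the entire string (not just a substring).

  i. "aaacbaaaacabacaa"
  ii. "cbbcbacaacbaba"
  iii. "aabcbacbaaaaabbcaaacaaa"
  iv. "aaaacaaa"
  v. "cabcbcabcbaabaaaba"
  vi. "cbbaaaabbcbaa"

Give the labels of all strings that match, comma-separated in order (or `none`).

ii, iii, iv, vi

i → no match
ii → match
iii → match
iv → match
v → no match
vi → match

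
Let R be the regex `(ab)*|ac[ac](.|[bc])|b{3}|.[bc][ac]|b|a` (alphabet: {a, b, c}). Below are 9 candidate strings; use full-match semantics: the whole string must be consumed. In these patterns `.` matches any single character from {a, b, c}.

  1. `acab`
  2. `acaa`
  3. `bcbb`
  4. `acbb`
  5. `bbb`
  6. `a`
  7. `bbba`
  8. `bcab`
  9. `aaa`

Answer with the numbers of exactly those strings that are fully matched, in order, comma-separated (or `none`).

1 → match
2 → match
3 → no match
4 → no match
5 → match
6 → match
7 → no match
8 → no match
9 → no match

1, 2, 5, 6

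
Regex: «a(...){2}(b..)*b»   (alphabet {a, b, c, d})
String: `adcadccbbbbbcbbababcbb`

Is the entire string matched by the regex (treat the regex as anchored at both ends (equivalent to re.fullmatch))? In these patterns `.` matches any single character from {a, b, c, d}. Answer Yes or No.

No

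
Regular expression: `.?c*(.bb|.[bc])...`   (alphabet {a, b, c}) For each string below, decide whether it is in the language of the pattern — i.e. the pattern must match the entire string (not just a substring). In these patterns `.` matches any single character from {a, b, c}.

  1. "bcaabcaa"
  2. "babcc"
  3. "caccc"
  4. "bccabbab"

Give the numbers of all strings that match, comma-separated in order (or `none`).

4

1 → no match
2 → no match
3 → no match
4 → match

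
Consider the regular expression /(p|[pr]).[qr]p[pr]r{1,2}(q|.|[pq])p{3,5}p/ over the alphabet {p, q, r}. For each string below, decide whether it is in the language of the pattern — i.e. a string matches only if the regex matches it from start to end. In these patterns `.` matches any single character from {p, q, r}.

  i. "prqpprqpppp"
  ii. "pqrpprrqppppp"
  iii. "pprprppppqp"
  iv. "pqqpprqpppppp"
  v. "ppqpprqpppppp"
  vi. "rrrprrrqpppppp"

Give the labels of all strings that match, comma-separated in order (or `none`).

i, ii, iv, v, vi

i → match
ii → match
iii → no match — must end with "pp"
iv → match
v → match
vi → match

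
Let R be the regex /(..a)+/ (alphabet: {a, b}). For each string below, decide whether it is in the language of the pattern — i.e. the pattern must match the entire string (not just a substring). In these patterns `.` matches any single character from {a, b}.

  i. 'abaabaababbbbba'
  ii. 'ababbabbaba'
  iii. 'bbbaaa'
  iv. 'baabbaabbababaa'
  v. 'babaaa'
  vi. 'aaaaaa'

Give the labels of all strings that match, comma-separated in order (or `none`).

vi

i → no match
ii. 'ababbabbaba' → no match
iii. 'bbbaaa' → no match
iv → no match
v. 'babaaa' → no match
vi. 'aaaaaa' → match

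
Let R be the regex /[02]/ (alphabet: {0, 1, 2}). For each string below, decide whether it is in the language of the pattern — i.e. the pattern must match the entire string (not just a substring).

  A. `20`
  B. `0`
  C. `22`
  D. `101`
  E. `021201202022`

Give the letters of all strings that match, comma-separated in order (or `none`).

A → no match
B → match
C → no match
D → no match
E → no match

B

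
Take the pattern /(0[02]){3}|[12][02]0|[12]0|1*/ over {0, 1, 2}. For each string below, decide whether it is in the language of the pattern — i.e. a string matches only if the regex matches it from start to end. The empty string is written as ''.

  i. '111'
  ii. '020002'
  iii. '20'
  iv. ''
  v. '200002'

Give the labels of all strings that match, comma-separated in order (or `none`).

i → match
ii → match
iii → match
iv → match
v → no match

i, ii, iii, iv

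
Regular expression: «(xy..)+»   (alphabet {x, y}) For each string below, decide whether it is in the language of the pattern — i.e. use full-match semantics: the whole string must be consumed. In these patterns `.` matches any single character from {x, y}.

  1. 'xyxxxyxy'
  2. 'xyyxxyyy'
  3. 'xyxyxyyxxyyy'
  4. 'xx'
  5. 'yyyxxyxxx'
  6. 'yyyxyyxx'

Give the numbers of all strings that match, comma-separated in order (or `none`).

1 → match
2 → match
3 → match
4 → no match — must start with 'xy'
5 → no match — must start with 'xy'
6 → no match — must start with 'xy'

1, 2, 3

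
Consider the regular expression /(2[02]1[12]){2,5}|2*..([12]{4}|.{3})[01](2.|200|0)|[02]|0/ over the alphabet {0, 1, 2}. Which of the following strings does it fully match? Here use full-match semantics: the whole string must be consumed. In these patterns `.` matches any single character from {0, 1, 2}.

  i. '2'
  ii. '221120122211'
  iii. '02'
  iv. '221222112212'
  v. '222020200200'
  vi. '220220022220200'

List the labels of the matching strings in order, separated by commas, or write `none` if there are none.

i, ii, iv, v

i → match
ii → match
iii → no match
iv → match
v → match
vi → no match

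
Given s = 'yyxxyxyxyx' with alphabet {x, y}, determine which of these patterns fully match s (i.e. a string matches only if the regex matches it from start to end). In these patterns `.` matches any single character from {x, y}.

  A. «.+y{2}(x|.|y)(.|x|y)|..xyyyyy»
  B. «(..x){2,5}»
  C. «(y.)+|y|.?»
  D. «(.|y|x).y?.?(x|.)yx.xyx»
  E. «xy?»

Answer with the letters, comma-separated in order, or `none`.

D

A → no match
B → no match
C → no match
D → match
E → no match — must start with 'x'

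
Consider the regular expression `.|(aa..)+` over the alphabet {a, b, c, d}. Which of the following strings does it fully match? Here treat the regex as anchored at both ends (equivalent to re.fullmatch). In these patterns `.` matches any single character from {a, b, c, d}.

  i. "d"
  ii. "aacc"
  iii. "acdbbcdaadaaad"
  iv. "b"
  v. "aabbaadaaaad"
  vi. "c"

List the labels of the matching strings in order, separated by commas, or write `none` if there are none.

i → match
ii → match
iii → no match
iv → match
v → match
vi → match

i, ii, iv, v, vi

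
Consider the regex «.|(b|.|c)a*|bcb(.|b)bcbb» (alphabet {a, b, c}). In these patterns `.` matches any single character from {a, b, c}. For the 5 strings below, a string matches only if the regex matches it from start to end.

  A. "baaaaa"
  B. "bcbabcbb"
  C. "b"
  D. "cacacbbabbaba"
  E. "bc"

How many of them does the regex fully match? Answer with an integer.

3

A → match
B → match
C → match
D → no match
E → no match
Total matched: 3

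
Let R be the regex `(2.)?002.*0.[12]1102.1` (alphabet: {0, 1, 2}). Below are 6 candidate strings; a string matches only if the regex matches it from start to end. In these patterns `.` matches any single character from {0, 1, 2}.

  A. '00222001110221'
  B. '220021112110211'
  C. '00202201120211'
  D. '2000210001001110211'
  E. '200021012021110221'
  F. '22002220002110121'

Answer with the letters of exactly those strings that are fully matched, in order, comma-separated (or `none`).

A, D, E

A → match
B → no match
C → no match
D → match
E → match
F → no match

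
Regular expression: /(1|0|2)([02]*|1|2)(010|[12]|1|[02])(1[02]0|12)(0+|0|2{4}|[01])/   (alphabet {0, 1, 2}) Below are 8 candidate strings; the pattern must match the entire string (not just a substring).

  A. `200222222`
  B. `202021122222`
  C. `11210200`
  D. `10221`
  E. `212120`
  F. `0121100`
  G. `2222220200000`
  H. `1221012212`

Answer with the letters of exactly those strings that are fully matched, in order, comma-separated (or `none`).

A → no match
B → match
C → no match
D → no match
E → match
F → no match
G → no match
H → no match

B, E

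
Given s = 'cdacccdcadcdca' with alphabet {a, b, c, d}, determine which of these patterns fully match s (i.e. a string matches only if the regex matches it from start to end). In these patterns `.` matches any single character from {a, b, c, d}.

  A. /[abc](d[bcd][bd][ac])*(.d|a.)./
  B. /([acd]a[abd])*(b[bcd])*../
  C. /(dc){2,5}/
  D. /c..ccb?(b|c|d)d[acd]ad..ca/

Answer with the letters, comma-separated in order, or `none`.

A → no match
B → no match
C → no match — must start with 'dc'
D → match

D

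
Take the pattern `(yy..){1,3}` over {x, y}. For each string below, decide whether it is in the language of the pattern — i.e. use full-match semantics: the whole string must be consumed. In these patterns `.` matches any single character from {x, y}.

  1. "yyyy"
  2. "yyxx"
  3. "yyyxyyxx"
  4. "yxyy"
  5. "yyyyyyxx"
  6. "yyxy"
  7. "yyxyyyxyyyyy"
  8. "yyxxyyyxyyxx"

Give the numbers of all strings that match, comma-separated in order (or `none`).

1. "yyyy" → match
2. "yyxx" → match
3. "yyyxyyxx" → match
4. "yxyy" → no match — must start with "yy"
5. "yyyyyyxx" → match
6. "yyxy" → match
7. "yyxyyyxyyyyy" → match
8. "yyxxyyyxyyxx" → match

1, 2, 3, 5, 6, 7, 8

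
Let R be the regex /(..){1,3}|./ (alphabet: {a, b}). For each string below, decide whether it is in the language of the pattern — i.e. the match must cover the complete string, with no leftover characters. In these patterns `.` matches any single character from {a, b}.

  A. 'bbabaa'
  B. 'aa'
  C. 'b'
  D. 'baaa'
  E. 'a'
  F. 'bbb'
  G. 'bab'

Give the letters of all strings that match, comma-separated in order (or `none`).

A. 'bbabaa' → match
B. 'aa' → match
C. 'b' → match
D. 'baaa' → match
E. 'a' → match
F. 'bbb' → no match
G. 'bab' → no match

A, B, C, D, E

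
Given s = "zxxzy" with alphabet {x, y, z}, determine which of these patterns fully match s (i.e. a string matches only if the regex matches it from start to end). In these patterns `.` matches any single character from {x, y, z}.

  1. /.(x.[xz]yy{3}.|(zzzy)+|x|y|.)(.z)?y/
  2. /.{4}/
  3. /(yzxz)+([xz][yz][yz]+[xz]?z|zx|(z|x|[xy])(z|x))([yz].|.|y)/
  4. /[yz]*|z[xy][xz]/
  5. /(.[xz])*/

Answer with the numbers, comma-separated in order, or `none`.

1 → match
2 → no match
3 → no match — must start with "yzxz"
4 → no match
5 → no match

1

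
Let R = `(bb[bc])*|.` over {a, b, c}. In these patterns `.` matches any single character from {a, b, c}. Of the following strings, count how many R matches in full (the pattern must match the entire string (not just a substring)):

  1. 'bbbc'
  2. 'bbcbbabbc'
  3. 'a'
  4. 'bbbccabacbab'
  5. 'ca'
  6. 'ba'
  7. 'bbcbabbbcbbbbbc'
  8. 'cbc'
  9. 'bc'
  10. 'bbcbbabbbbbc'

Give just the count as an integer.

1 → no match
2 → no match
3 → match
4 → no match
5 → no match
6 → no match
7 → no match
8 → no match
9 → no match
10 → no match
Total matched: 1

1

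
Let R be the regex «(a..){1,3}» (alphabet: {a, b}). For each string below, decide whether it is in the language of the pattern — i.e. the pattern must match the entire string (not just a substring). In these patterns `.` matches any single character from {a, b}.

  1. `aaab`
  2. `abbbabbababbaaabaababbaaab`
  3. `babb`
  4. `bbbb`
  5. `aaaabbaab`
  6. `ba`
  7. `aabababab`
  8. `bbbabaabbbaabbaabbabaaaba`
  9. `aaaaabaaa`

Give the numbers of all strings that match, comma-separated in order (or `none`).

1 → no match
2 → no match
3 → no match — must start with `a`
4 → no match — must start with `a`
5 → match
6 → no match — must start with `a`
7 → no match
8 → no match — must start with `a`
9 → match

5, 9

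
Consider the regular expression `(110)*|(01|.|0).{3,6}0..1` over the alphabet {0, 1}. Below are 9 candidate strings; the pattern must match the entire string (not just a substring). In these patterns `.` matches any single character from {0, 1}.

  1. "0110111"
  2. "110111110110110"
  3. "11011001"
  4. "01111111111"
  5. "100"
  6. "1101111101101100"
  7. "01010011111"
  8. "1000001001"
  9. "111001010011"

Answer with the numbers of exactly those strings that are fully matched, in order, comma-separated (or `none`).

none

1 → no match
2 → no match
3 → no match
4 → no match
5 → no match
6 → no match
7 → no match
8 → no match
9 → no match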